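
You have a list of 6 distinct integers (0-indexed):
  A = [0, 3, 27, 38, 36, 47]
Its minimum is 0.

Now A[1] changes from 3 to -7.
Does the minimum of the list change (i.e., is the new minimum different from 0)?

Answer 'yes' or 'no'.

Answer: yes

Derivation:
Old min = 0
Change: A[1] 3 -> -7
Changed element was NOT the min; min changes only if -7 < 0.
New min = -7; changed? yes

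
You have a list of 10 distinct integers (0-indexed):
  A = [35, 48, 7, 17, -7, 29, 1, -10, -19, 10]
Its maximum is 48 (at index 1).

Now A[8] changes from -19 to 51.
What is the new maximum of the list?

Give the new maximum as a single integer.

Old max = 48 (at index 1)
Change: A[8] -19 -> 51
Changed element was NOT the old max.
  New max = max(old_max, new_val) = max(48, 51) = 51

Answer: 51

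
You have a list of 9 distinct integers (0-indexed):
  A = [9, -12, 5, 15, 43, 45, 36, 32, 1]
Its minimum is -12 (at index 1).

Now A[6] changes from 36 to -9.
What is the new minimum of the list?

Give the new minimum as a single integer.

Old min = -12 (at index 1)
Change: A[6] 36 -> -9
Changed element was NOT the old min.
  New min = min(old_min, new_val) = min(-12, -9) = -12

Answer: -12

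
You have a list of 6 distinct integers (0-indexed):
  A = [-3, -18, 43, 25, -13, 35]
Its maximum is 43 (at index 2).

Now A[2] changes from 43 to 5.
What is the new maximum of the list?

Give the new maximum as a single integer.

Old max = 43 (at index 2)
Change: A[2] 43 -> 5
Changed element WAS the max -> may need rescan.
  Max of remaining elements: 35
  New max = max(5, 35) = 35

Answer: 35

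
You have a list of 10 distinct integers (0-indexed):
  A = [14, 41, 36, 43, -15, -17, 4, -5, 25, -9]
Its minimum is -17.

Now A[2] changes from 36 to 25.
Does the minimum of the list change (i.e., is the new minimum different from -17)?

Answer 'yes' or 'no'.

Answer: no

Derivation:
Old min = -17
Change: A[2] 36 -> 25
Changed element was NOT the min; min changes only if 25 < -17.
New min = -17; changed? no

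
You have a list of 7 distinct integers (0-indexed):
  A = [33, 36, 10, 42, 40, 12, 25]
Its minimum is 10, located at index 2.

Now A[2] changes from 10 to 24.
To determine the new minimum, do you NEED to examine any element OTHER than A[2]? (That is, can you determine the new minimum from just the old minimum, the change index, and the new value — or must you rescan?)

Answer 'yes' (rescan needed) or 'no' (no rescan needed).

Old min = 10 at index 2
Change at index 2: 10 -> 24
Index 2 WAS the min and new value 24 > old min 10. Must rescan other elements to find the new min.
Needs rescan: yes

Answer: yes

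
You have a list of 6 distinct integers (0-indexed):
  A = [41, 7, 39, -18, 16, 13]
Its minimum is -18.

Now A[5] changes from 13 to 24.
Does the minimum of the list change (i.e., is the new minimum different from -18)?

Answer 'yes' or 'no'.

Old min = -18
Change: A[5] 13 -> 24
Changed element was NOT the min; min changes only if 24 < -18.
New min = -18; changed? no

Answer: no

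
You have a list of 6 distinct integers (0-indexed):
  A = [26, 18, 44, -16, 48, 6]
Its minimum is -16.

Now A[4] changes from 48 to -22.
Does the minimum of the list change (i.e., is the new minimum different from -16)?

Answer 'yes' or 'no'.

Answer: yes

Derivation:
Old min = -16
Change: A[4] 48 -> -22
Changed element was NOT the min; min changes only if -22 < -16.
New min = -22; changed? yes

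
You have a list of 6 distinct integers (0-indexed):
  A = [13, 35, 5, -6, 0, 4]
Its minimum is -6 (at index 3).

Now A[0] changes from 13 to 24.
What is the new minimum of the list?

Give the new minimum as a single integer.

Answer: -6

Derivation:
Old min = -6 (at index 3)
Change: A[0] 13 -> 24
Changed element was NOT the old min.
  New min = min(old_min, new_val) = min(-6, 24) = -6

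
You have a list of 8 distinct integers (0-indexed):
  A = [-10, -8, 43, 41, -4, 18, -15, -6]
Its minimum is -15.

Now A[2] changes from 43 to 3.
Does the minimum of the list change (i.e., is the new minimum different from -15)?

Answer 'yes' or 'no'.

Answer: no

Derivation:
Old min = -15
Change: A[2] 43 -> 3
Changed element was NOT the min; min changes only if 3 < -15.
New min = -15; changed? no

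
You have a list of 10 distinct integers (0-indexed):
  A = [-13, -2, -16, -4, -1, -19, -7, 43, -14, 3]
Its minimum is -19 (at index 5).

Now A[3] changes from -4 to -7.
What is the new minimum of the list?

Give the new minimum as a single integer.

Old min = -19 (at index 5)
Change: A[3] -4 -> -7
Changed element was NOT the old min.
  New min = min(old_min, new_val) = min(-19, -7) = -19

Answer: -19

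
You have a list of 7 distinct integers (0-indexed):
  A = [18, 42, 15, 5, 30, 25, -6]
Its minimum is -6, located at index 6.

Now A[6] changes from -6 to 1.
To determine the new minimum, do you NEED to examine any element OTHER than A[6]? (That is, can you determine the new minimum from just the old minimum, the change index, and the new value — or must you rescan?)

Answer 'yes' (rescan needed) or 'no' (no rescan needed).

Old min = -6 at index 6
Change at index 6: -6 -> 1
Index 6 WAS the min and new value 1 > old min -6. Must rescan other elements to find the new min.
Needs rescan: yes

Answer: yes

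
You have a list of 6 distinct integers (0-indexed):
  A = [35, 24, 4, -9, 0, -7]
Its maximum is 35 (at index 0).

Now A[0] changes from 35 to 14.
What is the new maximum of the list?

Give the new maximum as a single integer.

Old max = 35 (at index 0)
Change: A[0] 35 -> 14
Changed element WAS the max -> may need rescan.
  Max of remaining elements: 24
  New max = max(14, 24) = 24

Answer: 24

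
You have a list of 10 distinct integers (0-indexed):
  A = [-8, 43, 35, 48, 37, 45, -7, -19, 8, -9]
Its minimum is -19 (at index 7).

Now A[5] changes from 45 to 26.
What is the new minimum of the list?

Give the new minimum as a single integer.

Answer: -19

Derivation:
Old min = -19 (at index 7)
Change: A[5] 45 -> 26
Changed element was NOT the old min.
  New min = min(old_min, new_val) = min(-19, 26) = -19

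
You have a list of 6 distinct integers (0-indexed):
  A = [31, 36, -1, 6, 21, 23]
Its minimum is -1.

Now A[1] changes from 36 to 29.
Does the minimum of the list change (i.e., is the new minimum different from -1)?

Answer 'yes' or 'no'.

Old min = -1
Change: A[1] 36 -> 29
Changed element was NOT the min; min changes only if 29 < -1.
New min = -1; changed? no

Answer: no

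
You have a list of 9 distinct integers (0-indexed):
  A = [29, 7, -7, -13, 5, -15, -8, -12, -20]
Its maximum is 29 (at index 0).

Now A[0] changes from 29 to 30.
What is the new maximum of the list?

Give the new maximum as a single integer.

Answer: 30

Derivation:
Old max = 29 (at index 0)
Change: A[0] 29 -> 30
Changed element WAS the max -> may need rescan.
  Max of remaining elements: 7
  New max = max(30, 7) = 30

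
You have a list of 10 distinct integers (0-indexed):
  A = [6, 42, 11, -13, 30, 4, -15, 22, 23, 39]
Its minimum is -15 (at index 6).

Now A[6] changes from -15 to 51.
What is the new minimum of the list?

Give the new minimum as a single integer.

Old min = -15 (at index 6)
Change: A[6] -15 -> 51
Changed element WAS the min. Need to check: is 51 still <= all others?
  Min of remaining elements: -13
  New min = min(51, -13) = -13

Answer: -13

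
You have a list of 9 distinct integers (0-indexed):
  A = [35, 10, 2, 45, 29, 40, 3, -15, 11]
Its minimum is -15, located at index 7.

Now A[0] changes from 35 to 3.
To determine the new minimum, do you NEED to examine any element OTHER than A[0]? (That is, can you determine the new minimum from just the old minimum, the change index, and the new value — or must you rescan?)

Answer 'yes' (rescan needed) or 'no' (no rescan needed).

Answer: no

Derivation:
Old min = -15 at index 7
Change at index 0: 35 -> 3
Index 0 was NOT the min. New min = min(-15, 3). No rescan of other elements needed.
Needs rescan: no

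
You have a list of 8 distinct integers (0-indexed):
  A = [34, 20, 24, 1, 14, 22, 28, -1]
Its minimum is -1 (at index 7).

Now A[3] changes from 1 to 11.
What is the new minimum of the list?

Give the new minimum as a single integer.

Answer: -1

Derivation:
Old min = -1 (at index 7)
Change: A[3] 1 -> 11
Changed element was NOT the old min.
  New min = min(old_min, new_val) = min(-1, 11) = -1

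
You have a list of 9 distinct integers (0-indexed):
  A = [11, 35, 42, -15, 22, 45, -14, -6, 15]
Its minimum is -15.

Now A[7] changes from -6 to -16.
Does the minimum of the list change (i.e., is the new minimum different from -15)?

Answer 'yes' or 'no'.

Old min = -15
Change: A[7] -6 -> -16
Changed element was NOT the min; min changes only if -16 < -15.
New min = -16; changed? yes

Answer: yes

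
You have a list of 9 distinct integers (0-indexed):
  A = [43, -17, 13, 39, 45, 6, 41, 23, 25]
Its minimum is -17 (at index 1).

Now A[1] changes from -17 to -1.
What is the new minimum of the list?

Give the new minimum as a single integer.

Old min = -17 (at index 1)
Change: A[1] -17 -> -1
Changed element WAS the min. Need to check: is -1 still <= all others?
  Min of remaining elements: 6
  New min = min(-1, 6) = -1

Answer: -1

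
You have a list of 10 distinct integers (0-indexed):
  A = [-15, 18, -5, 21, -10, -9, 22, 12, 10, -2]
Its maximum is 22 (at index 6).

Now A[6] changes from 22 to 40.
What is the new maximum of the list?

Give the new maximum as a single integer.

Answer: 40

Derivation:
Old max = 22 (at index 6)
Change: A[6] 22 -> 40
Changed element WAS the max -> may need rescan.
  Max of remaining elements: 21
  New max = max(40, 21) = 40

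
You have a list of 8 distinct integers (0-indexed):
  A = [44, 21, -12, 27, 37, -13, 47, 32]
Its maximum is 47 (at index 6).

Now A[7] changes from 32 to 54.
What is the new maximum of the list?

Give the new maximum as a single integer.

Old max = 47 (at index 6)
Change: A[7] 32 -> 54
Changed element was NOT the old max.
  New max = max(old_max, new_val) = max(47, 54) = 54

Answer: 54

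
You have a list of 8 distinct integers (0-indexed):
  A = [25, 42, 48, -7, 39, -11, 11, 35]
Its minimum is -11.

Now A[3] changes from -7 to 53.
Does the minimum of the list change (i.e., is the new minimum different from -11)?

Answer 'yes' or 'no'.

Old min = -11
Change: A[3] -7 -> 53
Changed element was NOT the min; min changes only if 53 < -11.
New min = -11; changed? no

Answer: no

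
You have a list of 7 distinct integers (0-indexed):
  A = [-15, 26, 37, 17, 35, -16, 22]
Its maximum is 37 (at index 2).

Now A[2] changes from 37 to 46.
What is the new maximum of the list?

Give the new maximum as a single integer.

Old max = 37 (at index 2)
Change: A[2] 37 -> 46
Changed element WAS the max -> may need rescan.
  Max of remaining elements: 35
  New max = max(46, 35) = 46

Answer: 46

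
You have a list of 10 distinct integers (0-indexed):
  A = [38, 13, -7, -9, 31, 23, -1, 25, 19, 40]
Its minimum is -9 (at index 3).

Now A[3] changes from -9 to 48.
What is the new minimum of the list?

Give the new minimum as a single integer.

Answer: -7

Derivation:
Old min = -9 (at index 3)
Change: A[3] -9 -> 48
Changed element WAS the min. Need to check: is 48 still <= all others?
  Min of remaining elements: -7
  New min = min(48, -7) = -7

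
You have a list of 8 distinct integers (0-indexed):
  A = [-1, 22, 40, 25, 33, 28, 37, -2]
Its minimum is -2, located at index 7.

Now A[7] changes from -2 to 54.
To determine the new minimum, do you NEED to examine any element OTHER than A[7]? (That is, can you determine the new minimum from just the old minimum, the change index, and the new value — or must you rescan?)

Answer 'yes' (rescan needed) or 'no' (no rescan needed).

Old min = -2 at index 7
Change at index 7: -2 -> 54
Index 7 WAS the min and new value 54 > old min -2. Must rescan other elements to find the new min.
Needs rescan: yes

Answer: yes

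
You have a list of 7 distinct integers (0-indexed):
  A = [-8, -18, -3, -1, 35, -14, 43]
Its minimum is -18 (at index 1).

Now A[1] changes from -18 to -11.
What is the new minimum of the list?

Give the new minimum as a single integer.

Answer: -14

Derivation:
Old min = -18 (at index 1)
Change: A[1] -18 -> -11
Changed element WAS the min. Need to check: is -11 still <= all others?
  Min of remaining elements: -14
  New min = min(-11, -14) = -14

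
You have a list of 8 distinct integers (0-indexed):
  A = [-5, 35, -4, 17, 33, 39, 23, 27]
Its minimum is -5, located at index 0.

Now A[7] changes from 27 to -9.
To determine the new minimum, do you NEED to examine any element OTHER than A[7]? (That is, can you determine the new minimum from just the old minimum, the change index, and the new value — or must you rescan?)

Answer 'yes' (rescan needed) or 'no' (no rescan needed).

Old min = -5 at index 0
Change at index 7: 27 -> -9
Index 7 was NOT the min. New min = min(-5, -9). No rescan of other elements needed.
Needs rescan: no

Answer: no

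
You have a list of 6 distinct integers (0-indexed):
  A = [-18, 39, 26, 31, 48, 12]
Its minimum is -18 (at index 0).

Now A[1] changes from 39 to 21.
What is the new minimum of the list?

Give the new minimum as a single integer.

Answer: -18

Derivation:
Old min = -18 (at index 0)
Change: A[1] 39 -> 21
Changed element was NOT the old min.
  New min = min(old_min, new_val) = min(-18, 21) = -18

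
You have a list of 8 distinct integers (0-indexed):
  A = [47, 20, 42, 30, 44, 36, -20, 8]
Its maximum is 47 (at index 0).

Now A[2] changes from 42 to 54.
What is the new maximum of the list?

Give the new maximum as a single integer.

Old max = 47 (at index 0)
Change: A[2] 42 -> 54
Changed element was NOT the old max.
  New max = max(old_max, new_val) = max(47, 54) = 54

Answer: 54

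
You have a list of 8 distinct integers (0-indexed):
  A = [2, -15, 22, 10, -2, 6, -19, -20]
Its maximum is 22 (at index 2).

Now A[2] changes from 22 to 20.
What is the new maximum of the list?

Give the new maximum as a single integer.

Old max = 22 (at index 2)
Change: A[2] 22 -> 20
Changed element WAS the max -> may need rescan.
  Max of remaining elements: 10
  New max = max(20, 10) = 20

Answer: 20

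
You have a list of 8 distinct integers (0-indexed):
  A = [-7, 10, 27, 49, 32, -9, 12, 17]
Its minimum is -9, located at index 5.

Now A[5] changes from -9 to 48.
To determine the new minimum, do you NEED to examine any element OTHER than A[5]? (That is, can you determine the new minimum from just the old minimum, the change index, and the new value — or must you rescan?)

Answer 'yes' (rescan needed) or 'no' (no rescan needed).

Answer: yes

Derivation:
Old min = -9 at index 5
Change at index 5: -9 -> 48
Index 5 WAS the min and new value 48 > old min -9. Must rescan other elements to find the new min.
Needs rescan: yes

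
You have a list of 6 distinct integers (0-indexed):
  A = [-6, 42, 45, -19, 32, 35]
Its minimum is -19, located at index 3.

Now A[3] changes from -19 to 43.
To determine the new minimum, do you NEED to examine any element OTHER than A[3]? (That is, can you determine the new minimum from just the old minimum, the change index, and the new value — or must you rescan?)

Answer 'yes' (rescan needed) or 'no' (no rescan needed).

Answer: yes

Derivation:
Old min = -19 at index 3
Change at index 3: -19 -> 43
Index 3 WAS the min and new value 43 > old min -19. Must rescan other elements to find the new min.
Needs rescan: yes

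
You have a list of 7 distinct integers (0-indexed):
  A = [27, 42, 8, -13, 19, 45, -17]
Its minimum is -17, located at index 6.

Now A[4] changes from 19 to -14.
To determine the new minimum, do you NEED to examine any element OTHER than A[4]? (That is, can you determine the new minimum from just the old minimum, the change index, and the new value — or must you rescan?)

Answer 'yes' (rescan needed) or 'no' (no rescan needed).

Old min = -17 at index 6
Change at index 4: 19 -> -14
Index 4 was NOT the min. New min = min(-17, -14). No rescan of other elements needed.
Needs rescan: no

Answer: no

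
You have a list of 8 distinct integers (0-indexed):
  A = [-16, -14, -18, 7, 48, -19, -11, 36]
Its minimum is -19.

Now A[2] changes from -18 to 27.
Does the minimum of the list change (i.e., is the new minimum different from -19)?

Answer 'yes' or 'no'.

Answer: no

Derivation:
Old min = -19
Change: A[2] -18 -> 27
Changed element was NOT the min; min changes only if 27 < -19.
New min = -19; changed? no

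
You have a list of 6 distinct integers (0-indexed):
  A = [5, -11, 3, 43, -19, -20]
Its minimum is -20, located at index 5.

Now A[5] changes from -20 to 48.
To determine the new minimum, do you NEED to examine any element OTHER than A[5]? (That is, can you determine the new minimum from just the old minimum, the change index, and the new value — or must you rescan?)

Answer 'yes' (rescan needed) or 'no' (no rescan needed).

Old min = -20 at index 5
Change at index 5: -20 -> 48
Index 5 WAS the min and new value 48 > old min -20. Must rescan other elements to find the new min.
Needs rescan: yes

Answer: yes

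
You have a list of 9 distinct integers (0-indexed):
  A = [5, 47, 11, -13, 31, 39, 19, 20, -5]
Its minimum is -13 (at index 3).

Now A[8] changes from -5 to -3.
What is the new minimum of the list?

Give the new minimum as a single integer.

Old min = -13 (at index 3)
Change: A[8] -5 -> -3
Changed element was NOT the old min.
  New min = min(old_min, new_val) = min(-13, -3) = -13

Answer: -13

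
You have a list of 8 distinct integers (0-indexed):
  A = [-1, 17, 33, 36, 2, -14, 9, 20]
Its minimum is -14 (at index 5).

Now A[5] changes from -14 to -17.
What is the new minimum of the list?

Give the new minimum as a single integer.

Old min = -14 (at index 5)
Change: A[5] -14 -> -17
Changed element WAS the min. Need to check: is -17 still <= all others?
  Min of remaining elements: -1
  New min = min(-17, -1) = -17

Answer: -17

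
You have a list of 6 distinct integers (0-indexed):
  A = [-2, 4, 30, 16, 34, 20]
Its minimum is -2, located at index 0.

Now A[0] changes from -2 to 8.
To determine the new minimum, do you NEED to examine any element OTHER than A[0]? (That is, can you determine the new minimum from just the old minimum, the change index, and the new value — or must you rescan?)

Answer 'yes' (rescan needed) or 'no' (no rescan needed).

Old min = -2 at index 0
Change at index 0: -2 -> 8
Index 0 WAS the min and new value 8 > old min -2. Must rescan other elements to find the new min.
Needs rescan: yes

Answer: yes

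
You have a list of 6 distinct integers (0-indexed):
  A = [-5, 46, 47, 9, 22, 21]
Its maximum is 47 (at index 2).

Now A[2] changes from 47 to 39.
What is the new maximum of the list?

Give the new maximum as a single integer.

Old max = 47 (at index 2)
Change: A[2] 47 -> 39
Changed element WAS the max -> may need rescan.
  Max of remaining elements: 46
  New max = max(39, 46) = 46

Answer: 46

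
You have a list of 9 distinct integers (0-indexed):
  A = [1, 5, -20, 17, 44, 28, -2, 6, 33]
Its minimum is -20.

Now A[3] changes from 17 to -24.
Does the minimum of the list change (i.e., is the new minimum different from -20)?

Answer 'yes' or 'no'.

Old min = -20
Change: A[3] 17 -> -24
Changed element was NOT the min; min changes only if -24 < -20.
New min = -24; changed? yes

Answer: yes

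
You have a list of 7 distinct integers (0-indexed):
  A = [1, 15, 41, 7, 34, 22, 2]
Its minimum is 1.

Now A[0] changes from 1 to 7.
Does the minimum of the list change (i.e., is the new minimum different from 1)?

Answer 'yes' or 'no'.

Answer: yes

Derivation:
Old min = 1
Change: A[0] 1 -> 7
Changed element was the min; new min must be rechecked.
New min = 2; changed? yes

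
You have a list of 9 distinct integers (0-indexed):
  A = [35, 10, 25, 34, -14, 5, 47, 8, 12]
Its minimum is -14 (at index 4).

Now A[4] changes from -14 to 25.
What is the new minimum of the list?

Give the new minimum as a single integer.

Answer: 5

Derivation:
Old min = -14 (at index 4)
Change: A[4] -14 -> 25
Changed element WAS the min. Need to check: is 25 still <= all others?
  Min of remaining elements: 5
  New min = min(25, 5) = 5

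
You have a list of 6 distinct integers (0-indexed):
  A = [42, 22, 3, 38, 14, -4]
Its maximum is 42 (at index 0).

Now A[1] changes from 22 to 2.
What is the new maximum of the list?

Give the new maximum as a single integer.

Old max = 42 (at index 0)
Change: A[1] 22 -> 2
Changed element was NOT the old max.
  New max = max(old_max, new_val) = max(42, 2) = 42

Answer: 42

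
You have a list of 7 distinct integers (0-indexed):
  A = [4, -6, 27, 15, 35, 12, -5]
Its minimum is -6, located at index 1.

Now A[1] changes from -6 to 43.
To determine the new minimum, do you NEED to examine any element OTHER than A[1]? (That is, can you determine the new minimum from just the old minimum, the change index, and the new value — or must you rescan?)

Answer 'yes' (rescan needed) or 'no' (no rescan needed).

Answer: yes

Derivation:
Old min = -6 at index 1
Change at index 1: -6 -> 43
Index 1 WAS the min and new value 43 > old min -6. Must rescan other elements to find the new min.
Needs rescan: yes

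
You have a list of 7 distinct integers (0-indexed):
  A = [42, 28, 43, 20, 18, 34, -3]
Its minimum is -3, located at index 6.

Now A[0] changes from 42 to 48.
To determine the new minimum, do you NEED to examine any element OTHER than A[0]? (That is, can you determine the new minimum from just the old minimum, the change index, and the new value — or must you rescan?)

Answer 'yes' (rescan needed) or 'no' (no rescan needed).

Old min = -3 at index 6
Change at index 0: 42 -> 48
Index 0 was NOT the min. New min = min(-3, 48). No rescan of other elements needed.
Needs rescan: no

Answer: no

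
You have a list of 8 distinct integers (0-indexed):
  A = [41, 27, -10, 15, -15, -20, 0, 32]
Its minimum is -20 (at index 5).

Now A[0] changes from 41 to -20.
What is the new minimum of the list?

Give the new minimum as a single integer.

Answer: -20

Derivation:
Old min = -20 (at index 5)
Change: A[0] 41 -> -20
Changed element was NOT the old min.
  New min = min(old_min, new_val) = min(-20, -20) = -20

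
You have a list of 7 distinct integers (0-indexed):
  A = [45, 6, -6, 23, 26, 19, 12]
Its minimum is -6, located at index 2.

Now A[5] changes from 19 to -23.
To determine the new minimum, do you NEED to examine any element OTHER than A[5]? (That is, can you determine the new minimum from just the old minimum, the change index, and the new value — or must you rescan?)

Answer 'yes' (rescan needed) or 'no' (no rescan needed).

Answer: no

Derivation:
Old min = -6 at index 2
Change at index 5: 19 -> -23
Index 5 was NOT the min. New min = min(-6, -23). No rescan of other elements needed.
Needs rescan: no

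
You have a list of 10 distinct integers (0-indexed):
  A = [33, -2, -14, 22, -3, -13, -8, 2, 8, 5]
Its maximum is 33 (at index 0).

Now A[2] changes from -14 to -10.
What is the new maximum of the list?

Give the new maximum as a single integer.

Old max = 33 (at index 0)
Change: A[2] -14 -> -10
Changed element was NOT the old max.
  New max = max(old_max, new_val) = max(33, -10) = 33

Answer: 33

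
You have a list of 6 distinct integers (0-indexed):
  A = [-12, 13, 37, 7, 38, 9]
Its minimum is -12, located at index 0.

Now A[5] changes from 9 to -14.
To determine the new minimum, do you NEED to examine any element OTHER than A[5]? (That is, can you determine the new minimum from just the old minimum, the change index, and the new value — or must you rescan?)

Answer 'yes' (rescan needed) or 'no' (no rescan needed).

Answer: no

Derivation:
Old min = -12 at index 0
Change at index 5: 9 -> -14
Index 5 was NOT the min. New min = min(-12, -14). No rescan of other elements needed.
Needs rescan: no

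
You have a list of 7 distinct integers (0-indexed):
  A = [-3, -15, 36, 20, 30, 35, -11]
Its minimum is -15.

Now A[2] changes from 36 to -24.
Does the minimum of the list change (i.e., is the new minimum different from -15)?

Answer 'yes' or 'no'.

Answer: yes

Derivation:
Old min = -15
Change: A[2] 36 -> -24
Changed element was NOT the min; min changes only if -24 < -15.
New min = -24; changed? yes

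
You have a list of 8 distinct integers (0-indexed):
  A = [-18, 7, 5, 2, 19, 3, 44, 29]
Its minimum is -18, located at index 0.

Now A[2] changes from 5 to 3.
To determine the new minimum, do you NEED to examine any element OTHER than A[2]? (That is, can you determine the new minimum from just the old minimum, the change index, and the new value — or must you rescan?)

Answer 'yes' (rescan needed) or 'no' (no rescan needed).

Answer: no

Derivation:
Old min = -18 at index 0
Change at index 2: 5 -> 3
Index 2 was NOT the min. New min = min(-18, 3). No rescan of other elements needed.
Needs rescan: no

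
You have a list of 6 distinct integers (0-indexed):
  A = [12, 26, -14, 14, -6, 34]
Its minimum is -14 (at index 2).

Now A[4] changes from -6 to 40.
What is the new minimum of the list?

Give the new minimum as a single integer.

Old min = -14 (at index 2)
Change: A[4] -6 -> 40
Changed element was NOT the old min.
  New min = min(old_min, new_val) = min(-14, 40) = -14

Answer: -14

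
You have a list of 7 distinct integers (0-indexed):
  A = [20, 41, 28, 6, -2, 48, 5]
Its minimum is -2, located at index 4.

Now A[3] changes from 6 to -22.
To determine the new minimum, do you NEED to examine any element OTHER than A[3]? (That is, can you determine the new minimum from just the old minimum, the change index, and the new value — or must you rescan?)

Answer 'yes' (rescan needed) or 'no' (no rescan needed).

Old min = -2 at index 4
Change at index 3: 6 -> -22
Index 3 was NOT the min. New min = min(-2, -22). No rescan of other elements needed.
Needs rescan: no

Answer: no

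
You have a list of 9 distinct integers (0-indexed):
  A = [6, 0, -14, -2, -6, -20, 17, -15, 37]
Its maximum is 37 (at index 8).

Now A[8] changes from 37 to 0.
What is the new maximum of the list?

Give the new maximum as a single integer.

Old max = 37 (at index 8)
Change: A[8] 37 -> 0
Changed element WAS the max -> may need rescan.
  Max of remaining elements: 17
  New max = max(0, 17) = 17

Answer: 17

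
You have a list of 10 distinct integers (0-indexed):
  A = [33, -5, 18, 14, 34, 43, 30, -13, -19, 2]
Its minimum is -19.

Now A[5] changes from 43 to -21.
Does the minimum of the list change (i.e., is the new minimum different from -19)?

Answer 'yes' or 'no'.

Answer: yes

Derivation:
Old min = -19
Change: A[5] 43 -> -21
Changed element was NOT the min; min changes only if -21 < -19.
New min = -21; changed? yes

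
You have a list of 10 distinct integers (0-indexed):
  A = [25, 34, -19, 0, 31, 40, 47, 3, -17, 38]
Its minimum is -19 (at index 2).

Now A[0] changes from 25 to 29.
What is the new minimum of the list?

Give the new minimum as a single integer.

Old min = -19 (at index 2)
Change: A[0] 25 -> 29
Changed element was NOT the old min.
  New min = min(old_min, new_val) = min(-19, 29) = -19

Answer: -19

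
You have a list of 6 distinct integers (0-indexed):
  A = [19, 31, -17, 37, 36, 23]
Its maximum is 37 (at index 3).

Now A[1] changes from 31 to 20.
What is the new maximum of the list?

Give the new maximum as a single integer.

Old max = 37 (at index 3)
Change: A[1] 31 -> 20
Changed element was NOT the old max.
  New max = max(old_max, new_val) = max(37, 20) = 37

Answer: 37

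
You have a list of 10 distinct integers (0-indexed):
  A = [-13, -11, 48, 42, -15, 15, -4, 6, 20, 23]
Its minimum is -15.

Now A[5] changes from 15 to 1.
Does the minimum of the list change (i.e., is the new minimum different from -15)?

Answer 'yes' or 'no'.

Answer: no

Derivation:
Old min = -15
Change: A[5] 15 -> 1
Changed element was NOT the min; min changes only if 1 < -15.
New min = -15; changed? no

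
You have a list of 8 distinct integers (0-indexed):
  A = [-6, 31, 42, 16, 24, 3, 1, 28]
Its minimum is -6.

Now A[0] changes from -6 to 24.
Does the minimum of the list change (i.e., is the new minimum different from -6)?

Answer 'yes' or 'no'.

Old min = -6
Change: A[0] -6 -> 24
Changed element was the min; new min must be rechecked.
New min = 1; changed? yes

Answer: yes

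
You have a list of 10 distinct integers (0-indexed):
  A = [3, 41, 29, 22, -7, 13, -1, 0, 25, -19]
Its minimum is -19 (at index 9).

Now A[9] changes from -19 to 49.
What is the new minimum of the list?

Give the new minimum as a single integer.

Answer: -7

Derivation:
Old min = -19 (at index 9)
Change: A[9] -19 -> 49
Changed element WAS the min. Need to check: is 49 still <= all others?
  Min of remaining elements: -7
  New min = min(49, -7) = -7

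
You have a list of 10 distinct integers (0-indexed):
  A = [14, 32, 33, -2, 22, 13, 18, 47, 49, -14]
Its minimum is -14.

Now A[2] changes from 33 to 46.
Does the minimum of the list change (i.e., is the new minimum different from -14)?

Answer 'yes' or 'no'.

Old min = -14
Change: A[2] 33 -> 46
Changed element was NOT the min; min changes only if 46 < -14.
New min = -14; changed? no

Answer: no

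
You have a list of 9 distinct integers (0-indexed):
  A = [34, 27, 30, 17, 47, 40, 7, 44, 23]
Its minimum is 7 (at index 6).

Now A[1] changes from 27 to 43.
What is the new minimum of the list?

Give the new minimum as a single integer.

Answer: 7

Derivation:
Old min = 7 (at index 6)
Change: A[1] 27 -> 43
Changed element was NOT the old min.
  New min = min(old_min, new_val) = min(7, 43) = 7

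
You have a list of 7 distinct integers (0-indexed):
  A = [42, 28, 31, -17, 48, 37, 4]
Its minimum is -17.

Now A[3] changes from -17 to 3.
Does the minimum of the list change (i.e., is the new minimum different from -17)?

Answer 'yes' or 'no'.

Answer: yes

Derivation:
Old min = -17
Change: A[3] -17 -> 3
Changed element was the min; new min must be rechecked.
New min = 3; changed? yes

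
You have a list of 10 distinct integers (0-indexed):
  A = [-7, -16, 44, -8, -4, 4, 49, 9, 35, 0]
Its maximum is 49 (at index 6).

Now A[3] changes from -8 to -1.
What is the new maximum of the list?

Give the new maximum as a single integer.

Answer: 49

Derivation:
Old max = 49 (at index 6)
Change: A[3] -8 -> -1
Changed element was NOT the old max.
  New max = max(old_max, new_val) = max(49, -1) = 49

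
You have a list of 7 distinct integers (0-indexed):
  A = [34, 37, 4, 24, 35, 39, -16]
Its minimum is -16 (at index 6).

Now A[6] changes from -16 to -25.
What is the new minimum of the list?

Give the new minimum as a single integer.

Answer: -25

Derivation:
Old min = -16 (at index 6)
Change: A[6] -16 -> -25
Changed element WAS the min. Need to check: is -25 still <= all others?
  Min of remaining elements: 4
  New min = min(-25, 4) = -25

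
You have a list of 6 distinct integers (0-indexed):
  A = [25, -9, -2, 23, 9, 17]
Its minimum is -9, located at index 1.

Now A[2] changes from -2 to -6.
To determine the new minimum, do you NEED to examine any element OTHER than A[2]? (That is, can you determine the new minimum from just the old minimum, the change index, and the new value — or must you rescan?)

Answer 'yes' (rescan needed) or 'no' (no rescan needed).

Old min = -9 at index 1
Change at index 2: -2 -> -6
Index 2 was NOT the min. New min = min(-9, -6). No rescan of other elements needed.
Needs rescan: no

Answer: no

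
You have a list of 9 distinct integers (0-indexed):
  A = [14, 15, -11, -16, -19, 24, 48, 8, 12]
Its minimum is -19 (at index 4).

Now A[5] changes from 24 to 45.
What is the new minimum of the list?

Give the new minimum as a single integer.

Old min = -19 (at index 4)
Change: A[5] 24 -> 45
Changed element was NOT the old min.
  New min = min(old_min, new_val) = min(-19, 45) = -19

Answer: -19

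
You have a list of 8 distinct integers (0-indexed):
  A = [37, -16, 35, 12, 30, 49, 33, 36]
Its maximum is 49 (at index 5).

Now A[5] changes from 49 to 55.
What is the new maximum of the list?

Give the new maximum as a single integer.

Old max = 49 (at index 5)
Change: A[5] 49 -> 55
Changed element WAS the max -> may need rescan.
  Max of remaining elements: 37
  New max = max(55, 37) = 55

Answer: 55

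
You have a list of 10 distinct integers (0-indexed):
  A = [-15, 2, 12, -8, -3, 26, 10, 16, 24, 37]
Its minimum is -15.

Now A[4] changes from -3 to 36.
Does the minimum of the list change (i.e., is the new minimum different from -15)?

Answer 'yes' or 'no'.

Old min = -15
Change: A[4] -3 -> 36
Changed element was NOT the min; min changes only if 36 < -15.
New min = -15; changed? no

Answer: no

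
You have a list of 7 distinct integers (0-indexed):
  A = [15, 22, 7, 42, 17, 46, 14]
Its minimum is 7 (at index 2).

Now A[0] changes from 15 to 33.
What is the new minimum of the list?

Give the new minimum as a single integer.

Old min = 7 (at index 2)
Change: A[0] 15 -> 33
Changed element was NOT the old min.
  New min = min(old_min, new_val) = min(7, 33) = 7

Answer: 7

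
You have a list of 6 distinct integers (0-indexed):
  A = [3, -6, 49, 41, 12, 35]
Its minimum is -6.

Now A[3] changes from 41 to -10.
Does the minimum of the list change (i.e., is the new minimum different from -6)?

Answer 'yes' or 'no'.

Answer: yes

Derivation:
Old min = -6
Change: A[3] 41 -> -10
Changed element was NOT the min; min changes only if -10 < -6.
New min = -10; changed? yes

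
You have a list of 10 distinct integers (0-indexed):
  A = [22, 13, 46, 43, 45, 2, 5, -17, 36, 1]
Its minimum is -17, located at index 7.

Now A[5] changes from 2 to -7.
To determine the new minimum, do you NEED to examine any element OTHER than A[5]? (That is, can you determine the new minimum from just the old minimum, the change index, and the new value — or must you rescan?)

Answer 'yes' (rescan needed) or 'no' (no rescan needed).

Answer: no

Derivation:
Old min = -17 at index 7
Change at index 5: 2 -> -7
Index 5 was NOT the min. New min = min(-17, -7). No rescan of other elements needed.
Needs rescan: no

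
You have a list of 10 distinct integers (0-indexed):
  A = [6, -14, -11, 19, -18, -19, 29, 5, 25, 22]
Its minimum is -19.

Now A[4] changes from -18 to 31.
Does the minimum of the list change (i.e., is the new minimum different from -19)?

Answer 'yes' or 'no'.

Answer: no

Derivation:
Old min = -19
Change: A[4] -18 -> 31
Changed element was NOT the min; min changes only if 31 < -19.
New min = -19; changed? no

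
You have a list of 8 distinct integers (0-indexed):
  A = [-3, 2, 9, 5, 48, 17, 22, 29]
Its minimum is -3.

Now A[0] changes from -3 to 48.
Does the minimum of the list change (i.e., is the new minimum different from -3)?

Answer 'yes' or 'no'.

Answer: yes

Derivation:
Old min = -3
Change: A[0] -3 -> 48
Changed element was the min; new min must be rechecked.
New min = 2; changed? yes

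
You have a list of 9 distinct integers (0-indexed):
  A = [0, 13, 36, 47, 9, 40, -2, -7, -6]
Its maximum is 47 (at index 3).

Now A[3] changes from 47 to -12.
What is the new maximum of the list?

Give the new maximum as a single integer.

Answer: 40

Derivation:
Old max = 47 (at index 3)
Change: A[3] 47 -> -12
Changed element WAS the max -> may need rescan.
  Max of remaining elements: 40
  New max = max(-12, 40) = 40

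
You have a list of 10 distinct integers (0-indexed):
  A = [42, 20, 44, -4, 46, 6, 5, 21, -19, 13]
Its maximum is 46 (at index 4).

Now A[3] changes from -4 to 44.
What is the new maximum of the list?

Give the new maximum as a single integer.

Old max = 46 (at index 4)
Change: A[3] -4 -> 44
Changed element was NOT the old max.
  New max = max(old_max, new_val) = max(46, 44) = 46

Answer: 46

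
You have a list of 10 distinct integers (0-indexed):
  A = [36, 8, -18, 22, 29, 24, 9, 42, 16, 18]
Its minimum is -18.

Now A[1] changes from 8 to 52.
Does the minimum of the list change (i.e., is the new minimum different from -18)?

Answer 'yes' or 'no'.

Answer: no

Derivation:
Old min = -18
Change: A[1] 8 -> 52
Changed element was NOT the min; min changes only if 52 < -18.
New min = -18; changed? no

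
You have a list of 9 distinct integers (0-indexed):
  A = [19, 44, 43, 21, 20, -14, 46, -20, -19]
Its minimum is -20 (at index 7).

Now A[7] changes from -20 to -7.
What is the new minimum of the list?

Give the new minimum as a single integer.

Answer: -19

Derivation:
Old min = -20 (at index 7)
Change: A[7] -20 -> -7
Changed element WAS the min. Need to check: is -7 still <= all others?
  Min of remaining elements: -19
  New min = min(-7, -19) = -19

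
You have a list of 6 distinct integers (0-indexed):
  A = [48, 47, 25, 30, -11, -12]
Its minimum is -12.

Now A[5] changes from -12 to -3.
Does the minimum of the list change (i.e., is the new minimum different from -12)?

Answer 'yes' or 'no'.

Answer: yes

Derivation:
Old min = -12
Change: A[5] -12 -> -3
Changed element was the min; new min must be rechecked.
New min = -11; changed? yes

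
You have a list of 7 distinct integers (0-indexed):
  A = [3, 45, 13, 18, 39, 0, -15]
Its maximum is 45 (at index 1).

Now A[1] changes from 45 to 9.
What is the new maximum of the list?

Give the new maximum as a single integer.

Old max = 45 (at index 1)
Change: A[1] 45 -> 9
Changed element WAS the max -> may need rescan.
  Max of remaining elements: 39
  New max = max(9, 39) = 39

Answer: 39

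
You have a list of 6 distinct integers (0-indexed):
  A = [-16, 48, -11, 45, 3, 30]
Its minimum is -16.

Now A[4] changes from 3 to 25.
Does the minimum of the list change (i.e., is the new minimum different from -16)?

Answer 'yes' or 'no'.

Answer: no

Derivation:
Old min = -16
Change: A[4] 3 -> 25
Changed element was NOT the min; min changes only if 25 < -16.
New min = -16; changed? no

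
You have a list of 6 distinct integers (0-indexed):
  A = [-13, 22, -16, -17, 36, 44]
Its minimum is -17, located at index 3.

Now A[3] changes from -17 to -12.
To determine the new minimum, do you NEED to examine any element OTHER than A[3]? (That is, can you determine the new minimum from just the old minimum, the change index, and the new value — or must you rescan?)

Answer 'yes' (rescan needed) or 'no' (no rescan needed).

Old min = -17 at index 3
Change at index 3: -17 -> -12
Index 3 WAS the min and new value -12 > old min -17. Must rescan other elements to find the new min.
Needs rescan: yes

Answer: yes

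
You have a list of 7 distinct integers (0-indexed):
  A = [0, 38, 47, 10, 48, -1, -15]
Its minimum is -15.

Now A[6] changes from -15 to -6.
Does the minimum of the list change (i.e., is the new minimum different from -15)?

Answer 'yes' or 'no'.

Old min = -15
Change: A[6] -15 -> -6
Changed element was the min; new min must be rechecked.
New min = -6; changed? yes

Answer: yes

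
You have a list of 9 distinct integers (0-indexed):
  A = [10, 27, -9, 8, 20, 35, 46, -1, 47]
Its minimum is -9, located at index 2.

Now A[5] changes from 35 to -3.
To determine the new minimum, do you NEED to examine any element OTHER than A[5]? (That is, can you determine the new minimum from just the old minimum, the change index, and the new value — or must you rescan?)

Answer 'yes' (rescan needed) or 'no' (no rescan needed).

Answer: no

Derivation:
Old min = -9 at index 2
Change at index 5: 35 -> -3
Index 5 was NOT the min. New min = min(-9, -3). No rescan of other elements needed.
Needs rescan: no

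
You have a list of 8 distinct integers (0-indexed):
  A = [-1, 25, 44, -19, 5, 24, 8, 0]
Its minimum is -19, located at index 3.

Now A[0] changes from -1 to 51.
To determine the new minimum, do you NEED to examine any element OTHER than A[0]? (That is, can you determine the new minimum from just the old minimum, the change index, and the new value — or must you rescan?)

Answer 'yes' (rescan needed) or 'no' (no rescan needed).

Old min = -19 at index 3
Change at index 0: -1 -> 51
Index 0 was NOT the min. New min = min(-19, 51). No rescan of other elements needed.
Needs rescan: no

Answer: no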